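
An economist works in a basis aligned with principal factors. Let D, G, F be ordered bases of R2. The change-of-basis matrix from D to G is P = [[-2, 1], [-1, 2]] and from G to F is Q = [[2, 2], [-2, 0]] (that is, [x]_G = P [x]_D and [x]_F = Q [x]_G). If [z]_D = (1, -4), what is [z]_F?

Composing the changes, [z]_F = Q P [z]_D.
Q P = [[-6, 6], [4, -2]]; applying this to (1, -4) gives (-30, 12).

(-30, 12)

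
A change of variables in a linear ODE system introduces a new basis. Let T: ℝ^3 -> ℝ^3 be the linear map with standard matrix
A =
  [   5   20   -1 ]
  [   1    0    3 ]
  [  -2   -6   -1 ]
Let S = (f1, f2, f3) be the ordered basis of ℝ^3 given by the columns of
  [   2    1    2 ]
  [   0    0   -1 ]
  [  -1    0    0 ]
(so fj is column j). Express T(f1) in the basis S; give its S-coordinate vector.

<3, 3, 1>

Compute T(f1) = A f1 = <11, -1, -3> in standard coordinates.
Then write this in S-coordinates: solve for y in y_1 f1 + ... + y_3 f3 = <11, -1, -3>.
This gives y = <3, 3, 1>, which is column 1 of [T]_S.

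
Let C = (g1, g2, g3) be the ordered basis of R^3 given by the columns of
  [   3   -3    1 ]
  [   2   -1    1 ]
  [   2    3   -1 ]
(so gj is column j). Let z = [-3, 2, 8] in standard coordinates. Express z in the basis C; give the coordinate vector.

[z]_C is the unique c with M c = z, where M has columns g1, ..., g3.
Solving this 3x3 system gives c = (1, 3, 3).
Check: g1 + 3g2 + 3g3 = [-3, 2, 8].

[1, 3, 3]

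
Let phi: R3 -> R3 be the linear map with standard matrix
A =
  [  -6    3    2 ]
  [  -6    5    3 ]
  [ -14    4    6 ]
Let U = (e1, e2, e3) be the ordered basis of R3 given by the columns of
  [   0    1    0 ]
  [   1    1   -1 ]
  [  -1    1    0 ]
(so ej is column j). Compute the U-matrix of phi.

[[3, 3, 1], [1, -1, -3], [2, 0, 3]]

The j-th column of [phi]_U is [phi(ej)]_U.
phi(e1) = A e1 = [1, 2, -2] = 3e1 + e2 + 2e3, so column 1 is [3, 1, 2].
Repeating for e2, e3 and assembling the columns gives [[3, 3, 1], [1, -1, -3], [2, 0, 3]].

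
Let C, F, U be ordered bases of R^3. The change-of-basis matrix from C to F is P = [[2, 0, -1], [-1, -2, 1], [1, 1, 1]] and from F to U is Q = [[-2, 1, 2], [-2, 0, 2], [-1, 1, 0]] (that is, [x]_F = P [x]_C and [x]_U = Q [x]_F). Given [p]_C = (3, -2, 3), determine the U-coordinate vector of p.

Composing the changes, [p]_U = Q P [p]_C.
Q P = [[-3, 0, 5], [-2, 2, 4], [-3, -2, 2]]; applying this to (3, -2, 3) gives (6, 2, 1).

(6, 2, 1)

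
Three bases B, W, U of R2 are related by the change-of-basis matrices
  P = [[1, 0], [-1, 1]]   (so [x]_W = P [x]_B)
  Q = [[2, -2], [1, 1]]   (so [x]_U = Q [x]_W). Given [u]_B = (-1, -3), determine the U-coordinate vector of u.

(2, -3)

First [u]_W = P [u]_B = (-1, -2).
Then [u]_U = Q [u]_W = (2, -3).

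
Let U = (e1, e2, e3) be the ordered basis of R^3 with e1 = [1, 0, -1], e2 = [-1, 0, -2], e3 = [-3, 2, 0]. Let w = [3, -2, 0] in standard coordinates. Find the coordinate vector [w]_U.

[0, 0, -1]

We seek scalars with c_1 e1 + ... + c_3 e3 = w; equivalently solve M c = w where the columns of M are e1, ..., e3.
Row-reducing the augmented matrix [M | w] gives c = (0, 0, -1).
Check: 0·e1 + 0·e2 - e3 = [3, -2, 0].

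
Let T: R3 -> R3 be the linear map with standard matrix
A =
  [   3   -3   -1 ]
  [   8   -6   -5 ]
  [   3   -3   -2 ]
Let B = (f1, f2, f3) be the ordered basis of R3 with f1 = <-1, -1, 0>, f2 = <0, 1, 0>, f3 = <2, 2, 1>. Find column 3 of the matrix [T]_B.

Column 3 of [T]_B is the B-coordinate vector of T(f3).
In standard coordinates T(f3) = A f3 = <-1, -1, -2>.
Converting to B: <-1, -1, -2> = -3f1 + 0·f2 - 2f3, so the coordinate vector is <-3, 0, -2>.

<-3, 0, -2>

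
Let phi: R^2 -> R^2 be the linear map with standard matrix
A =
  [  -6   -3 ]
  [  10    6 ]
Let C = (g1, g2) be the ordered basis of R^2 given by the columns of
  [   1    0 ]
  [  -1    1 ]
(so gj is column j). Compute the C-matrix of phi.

With P the matrix whose columns are g1, g2, [phi]_C = P^(-1) A P.
Column by column: phi(g1) = A g1 = (-3, 4); its C-coordinates (-3, 1) give column 1.
Continuing for each basis vector yields [phi]_C = [[-3, -3], [1, 3]].

[[-3, -3], [1, 3]]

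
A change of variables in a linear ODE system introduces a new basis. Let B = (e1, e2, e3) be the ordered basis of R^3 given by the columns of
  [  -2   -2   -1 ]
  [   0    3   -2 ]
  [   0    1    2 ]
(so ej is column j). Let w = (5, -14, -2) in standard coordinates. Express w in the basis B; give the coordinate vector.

(1, -4, 1)

[w]_B is the unique c with M c = w, where M has columns e1, ..., e3.
Solving this 3x3 system gives c = (1, -4, 1).
Check: e1 - 4e2 + e3 = (5, -14, -2).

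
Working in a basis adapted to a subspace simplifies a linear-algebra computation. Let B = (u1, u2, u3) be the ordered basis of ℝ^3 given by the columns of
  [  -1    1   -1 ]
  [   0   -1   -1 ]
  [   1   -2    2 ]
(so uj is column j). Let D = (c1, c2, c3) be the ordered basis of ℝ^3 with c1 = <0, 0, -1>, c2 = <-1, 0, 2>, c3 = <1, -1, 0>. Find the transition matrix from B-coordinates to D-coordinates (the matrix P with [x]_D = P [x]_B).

Take x = uj: its B-coordinates are the j-th standard unit vector, so P e_j — column j of P — equals [uj]_D.
u1 = c1 + c2 + 0·c3, giving column 1 = <1, 1, 0>; repeating for each j gives P = [[1, 2, 2], [1, 0, 2], [0, 1, 1]].

[[1, 2, 2], [1, 0, 2], [0, 1, 1]]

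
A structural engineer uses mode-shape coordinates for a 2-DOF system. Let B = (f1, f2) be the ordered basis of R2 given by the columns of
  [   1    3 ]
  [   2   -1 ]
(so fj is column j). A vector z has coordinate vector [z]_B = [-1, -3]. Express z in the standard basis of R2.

[-10, 1]

z = M [z]_B, where M has columns f1, f2.
Carrying out the matrix-vector product, z = [-10, 1].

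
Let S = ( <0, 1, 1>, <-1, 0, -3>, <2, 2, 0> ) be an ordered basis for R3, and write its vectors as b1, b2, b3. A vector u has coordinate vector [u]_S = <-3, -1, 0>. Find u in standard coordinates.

u = M [u]_S, where M has columns b1, ..., b3.
Carrying out the matrix-vector product, u = <1, -3, 0>.

<1, -3, 0>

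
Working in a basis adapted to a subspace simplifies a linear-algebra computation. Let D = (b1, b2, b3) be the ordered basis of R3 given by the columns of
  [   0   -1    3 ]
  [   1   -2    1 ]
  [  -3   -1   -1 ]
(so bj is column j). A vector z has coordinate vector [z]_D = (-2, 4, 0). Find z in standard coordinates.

(-4, -10, 2)

The coordinates say z = -2b1 + 4b2 + 0·b3; adding the scaled basis vectors gives (-4, -10, 2).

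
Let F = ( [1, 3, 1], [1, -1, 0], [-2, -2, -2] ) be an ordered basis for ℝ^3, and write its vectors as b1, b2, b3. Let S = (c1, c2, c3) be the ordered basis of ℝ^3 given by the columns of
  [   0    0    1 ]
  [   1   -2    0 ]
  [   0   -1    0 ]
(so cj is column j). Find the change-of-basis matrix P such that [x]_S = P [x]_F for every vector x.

[[1, -1, 2], [-1, 0, 2], [1, 1, -2]]

Column j of P is [bj]_S, since P maps F-coordinates to S-coordinates.
Expressing b1 in S: b1 = c1 - c2 + c3, so column 1 of P is [1, -1, 1].
Doing the same for each bj gives P = [[1, -1, 2], [-1, 0, 2], [1, 1, -2]].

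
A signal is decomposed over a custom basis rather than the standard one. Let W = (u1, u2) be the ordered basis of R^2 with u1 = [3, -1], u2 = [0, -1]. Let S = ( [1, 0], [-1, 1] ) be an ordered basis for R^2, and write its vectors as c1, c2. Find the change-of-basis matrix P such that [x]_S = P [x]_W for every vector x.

[[2, -1], [-1, -1]]

Let M have columns uj and N have columns cj. Then for every x, N [x]_S = x = M [x]_W, so P = N^(-1) M.
Since det N = 1, N^(-1) has integer entries; multiplying gives P = [[2, -1], [-1, -1]].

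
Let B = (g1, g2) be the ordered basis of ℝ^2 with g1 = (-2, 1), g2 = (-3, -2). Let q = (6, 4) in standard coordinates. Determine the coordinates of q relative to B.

(0, -2)

We seek scalars with c_1 g1 + c_2 g2 = q; equivalently solve M c = q where the columns of M are g1, g2.
System: -2c_1 - 3c_2 = 6, c_1 - 2c_2 = 4; solving gives c_1 = 0, c_2 = -2.
Check: 0·g1 - 2g2 = (6, 4).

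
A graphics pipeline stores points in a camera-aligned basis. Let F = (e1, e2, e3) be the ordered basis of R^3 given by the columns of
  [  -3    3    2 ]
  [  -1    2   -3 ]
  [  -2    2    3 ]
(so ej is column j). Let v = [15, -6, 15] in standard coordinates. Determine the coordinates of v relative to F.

We seek scalars with c_1 e1 + ... + c_3 e3 = v; equivalently solve M c = v where the columns of M are e1, ..., e3.
Row-reducing the augmented matrix [M | v] gives c = (-3, 0, 3).
Check: -3e1 + 0·e2 + 3e3 = [15, -6, 15].

[-3, 0, 3]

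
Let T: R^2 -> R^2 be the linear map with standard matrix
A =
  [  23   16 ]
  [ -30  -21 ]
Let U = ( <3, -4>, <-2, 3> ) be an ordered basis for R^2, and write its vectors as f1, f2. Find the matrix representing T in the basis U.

The j-th column of [T]_U is [T(fj)]_U.
T(f1) = A f1 = <5, -6> = 3f1 + 2f2, so column 1 is <3, 2>.
Repeating for f2 and assembling the columns gives [[3, 0], [2, -1]].

[[3, 0], [2, -1]]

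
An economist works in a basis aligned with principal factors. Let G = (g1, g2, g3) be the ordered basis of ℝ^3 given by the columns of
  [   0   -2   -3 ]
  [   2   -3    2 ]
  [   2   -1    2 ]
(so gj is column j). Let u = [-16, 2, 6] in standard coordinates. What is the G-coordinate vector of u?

[0, 2, 4]

Write u = c_1 g1 + ... + c_3 g3 and solve for the c_i.
Gaussian elimination on [M | u] yields c = (0, 2, 4).
Check: 0·g1 + 2g2 + 4g3 = [-16, 2, 6].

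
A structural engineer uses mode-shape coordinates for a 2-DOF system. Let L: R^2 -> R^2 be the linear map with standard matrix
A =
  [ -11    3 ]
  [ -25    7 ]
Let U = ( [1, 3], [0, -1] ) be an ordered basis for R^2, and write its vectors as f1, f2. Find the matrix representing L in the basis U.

Let P have columns f1, f2. Then [L]_U = P^(-1) A P.
Here det P = -1, so P^(-1) is integer; computing A P first and then P^(-1)(A P) gives [[-2, -3], [-2, -2]].

[[-2, -3], [-2, -2]]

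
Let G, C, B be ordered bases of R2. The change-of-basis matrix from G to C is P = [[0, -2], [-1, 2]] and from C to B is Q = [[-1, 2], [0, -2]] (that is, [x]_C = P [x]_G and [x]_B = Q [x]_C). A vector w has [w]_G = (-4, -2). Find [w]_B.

First [w]_C = P [w]_G = (4, 0).
Then [w]_B = Q [w]_C = (-4, 0).

(-4, 0)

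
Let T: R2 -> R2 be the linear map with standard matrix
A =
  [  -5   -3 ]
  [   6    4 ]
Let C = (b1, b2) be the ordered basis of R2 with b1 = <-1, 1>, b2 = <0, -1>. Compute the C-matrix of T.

The j-th column of [T]_C is [T(bj)]_C.
T(b1) = A b1 = <2, -2> = -2b1 + 0·b2, so column 1 is <-2, 0>.
Repeating for b2 and assembling the columns gives [[-2, -3], [0, 1]].

[[-2, -3], [0, 1]]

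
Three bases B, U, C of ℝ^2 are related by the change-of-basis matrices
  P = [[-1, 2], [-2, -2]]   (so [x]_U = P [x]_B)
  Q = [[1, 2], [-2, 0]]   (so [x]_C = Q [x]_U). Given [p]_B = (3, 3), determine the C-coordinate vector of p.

(-21, -6)

Apply P to get U-coordinates (3, -12), then Q to get C-coordinates.
The result is [p]_C = (-21, -6).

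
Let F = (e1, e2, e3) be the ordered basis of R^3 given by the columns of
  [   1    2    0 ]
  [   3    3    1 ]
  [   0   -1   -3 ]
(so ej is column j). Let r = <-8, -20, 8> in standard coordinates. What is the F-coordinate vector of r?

[r]_F is the unique c with M c = r, where M has columns e1, ..., e3.
Gaussian elimination on [M | r] yields c = (-4, -2, -2).
Check: -4e1 - 2e2 - 2e3 = <-8, -20, 8>.

<-4, -2, -2>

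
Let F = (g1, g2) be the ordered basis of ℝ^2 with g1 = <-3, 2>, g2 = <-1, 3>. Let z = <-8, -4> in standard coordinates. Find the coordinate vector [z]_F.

<4, -4>

We seek scalars with c_1 g1 + c_2 g2 = z; equivalently solve M c = z where the columns of M are g1, g2.
System: -3c_1 - c_2 = -8, 2c_1 + 3c_2 = -4; solving gives c_1 = 4, c_2 = -4.
Check: 4g1 - 4g2 = <-8, -4>.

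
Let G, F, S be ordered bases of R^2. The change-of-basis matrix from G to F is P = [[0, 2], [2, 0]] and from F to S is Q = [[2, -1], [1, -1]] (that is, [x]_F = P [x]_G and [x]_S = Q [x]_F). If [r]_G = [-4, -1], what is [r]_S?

First [r]_F = P [r]_G = [-2, -8].
Then [r]_S = Q [r]_F = [4, 6].

[4, 6]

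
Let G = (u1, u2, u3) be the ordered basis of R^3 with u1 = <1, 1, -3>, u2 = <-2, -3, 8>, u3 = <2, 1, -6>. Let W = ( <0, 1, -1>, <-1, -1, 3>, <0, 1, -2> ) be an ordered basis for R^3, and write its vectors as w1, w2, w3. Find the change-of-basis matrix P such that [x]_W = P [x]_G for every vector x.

Take x = uj: its G-coordinates are the j-th standard unit vector, so P e_j — column j of P — equals [uj]_W.
u1 = 0·w1 - w2 + 0·w3, giving column 1 = <0, -1, 0>; repeating for each j gives P = [[0, 0, -2], [-1, 2, -2], [0, -1, 1]].

[[0, 0, -2], [-1, 2, -2], [0, -1, 1]]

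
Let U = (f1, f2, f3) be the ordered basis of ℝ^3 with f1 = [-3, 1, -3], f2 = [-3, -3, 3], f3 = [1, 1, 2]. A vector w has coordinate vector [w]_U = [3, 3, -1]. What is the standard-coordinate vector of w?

w = M [w]_U, where M has columns f1, ..., f3.
Carrying out the matrix-vector product, w = [-19, -7, -2].

[-19, -7, -2]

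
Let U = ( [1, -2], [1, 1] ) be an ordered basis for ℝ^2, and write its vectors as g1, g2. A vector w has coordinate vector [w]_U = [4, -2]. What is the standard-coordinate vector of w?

[2, -10]

By definition w = 4g1 - 2g2.
Summing componentwise gives [2, -10].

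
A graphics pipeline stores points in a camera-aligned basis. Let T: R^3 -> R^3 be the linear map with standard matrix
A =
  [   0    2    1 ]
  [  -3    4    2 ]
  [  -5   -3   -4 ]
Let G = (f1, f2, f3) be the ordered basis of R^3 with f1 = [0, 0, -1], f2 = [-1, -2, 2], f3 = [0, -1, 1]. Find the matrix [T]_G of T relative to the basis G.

[[-2, -2, 3], [1, 2, 1], [0, -3, 0]]

With P the matrix whose columns are f1, ..., f3, [T]_G = P^(-1) A P.
Column by column: T(f1) = A f1 = [-1, -2, 4]; its G-coordinates [-2, 1, 0] give column 1.
Continuing for each basis vector yields [T]_G = [[-2, -2, 3], [1, 2, 1], [0, -3, 0]].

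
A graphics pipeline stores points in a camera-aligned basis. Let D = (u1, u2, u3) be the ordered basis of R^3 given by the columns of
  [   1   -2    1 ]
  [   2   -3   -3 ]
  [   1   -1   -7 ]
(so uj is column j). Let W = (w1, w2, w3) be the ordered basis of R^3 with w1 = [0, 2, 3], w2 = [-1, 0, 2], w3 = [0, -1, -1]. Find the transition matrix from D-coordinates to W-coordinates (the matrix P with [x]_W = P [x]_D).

Take x = uj: its D-coordinates are the j-th standard unit vector, so P e_j — column j of P — equals [uj]_W.
u1 = w1 - w2 + 0·w3, giving column 1 = [1, -1, 0]; repeating for each j gives P = [[1, -2, -2], [-1, 2, -1], [0, -1, -1]].

[[1, -2, -2], [-1, 2, -1], [0, -1, -1]]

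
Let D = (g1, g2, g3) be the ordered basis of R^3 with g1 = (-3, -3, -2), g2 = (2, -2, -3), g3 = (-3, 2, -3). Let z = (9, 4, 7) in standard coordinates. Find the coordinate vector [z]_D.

We seek scalars with c_1 g1 + ... + c_3 g3 = z; equivalently solve M c = z where the columns of M are g1, ..., g3.
Gaussian elimination on [M | z] yields c = (-2, 0, -1).
Check: -2g1 + 0·g2 - g3 = (9, 4, 7).

(-2, 0, -1)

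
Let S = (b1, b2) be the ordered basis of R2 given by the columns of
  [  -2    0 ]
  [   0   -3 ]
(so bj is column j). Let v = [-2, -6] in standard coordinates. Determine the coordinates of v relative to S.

[1, 2]

Write v = c_1 b1 + c_2 b2 and solve for the c_i.
System: -2c_1 + 0c_2 = -2, 0c_1 - 3c_2 = -6; solving gives c_1 = 1, c_2 = 2.
Check: b1 + 2b2 = [-2, -6].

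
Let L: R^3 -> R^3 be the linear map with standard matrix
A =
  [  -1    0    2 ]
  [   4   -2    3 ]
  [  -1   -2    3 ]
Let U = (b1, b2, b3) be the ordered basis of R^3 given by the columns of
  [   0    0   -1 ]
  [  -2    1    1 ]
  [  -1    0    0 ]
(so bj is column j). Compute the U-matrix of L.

[[-1, 2, 1], [-3, 2, -3], [2, 0, -1]]

The j-th column of [L]_U is [L(bj)]_U.
L(b1) = A b1 = <-2, 1, 1> = -b1 - 3b2 + 2b3, so column 1 is <-1, -3, 2>.
Repeating for b2, b3 and assembling the columns gives [[-1, 2, 1], [-3, 2, -3], [2, 0, -1]].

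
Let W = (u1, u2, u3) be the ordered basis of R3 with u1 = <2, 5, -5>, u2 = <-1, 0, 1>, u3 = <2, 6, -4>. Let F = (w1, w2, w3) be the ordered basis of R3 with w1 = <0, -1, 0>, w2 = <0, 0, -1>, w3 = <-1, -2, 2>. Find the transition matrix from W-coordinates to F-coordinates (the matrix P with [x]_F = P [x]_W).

Let M have columns uj and N have columns wj. Then for every x, N [x]_F = x = M [x]_W, so P = N^(-1) M.
Since det N = -1, N^(-1) has integer entries; multiplying gives P = [[-1, -2, -2], [1, 1, 0], [-2, 1, -2]].

[[-1, -2, -2], [1, 1, 0], [-2, 1, -2]]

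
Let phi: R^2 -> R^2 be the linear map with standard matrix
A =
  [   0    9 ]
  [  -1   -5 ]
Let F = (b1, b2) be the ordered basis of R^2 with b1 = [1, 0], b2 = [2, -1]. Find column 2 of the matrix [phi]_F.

[-3, -3]

Compute phi(b2) = A b2 = [-9, 3] in standard coordinates.
Then write this in F-coordinates: solve for y in y_1 b1 + y_2 b2 = [-9, 3].
This gives y = [-3, -3], which is column 2 of [phi]_F.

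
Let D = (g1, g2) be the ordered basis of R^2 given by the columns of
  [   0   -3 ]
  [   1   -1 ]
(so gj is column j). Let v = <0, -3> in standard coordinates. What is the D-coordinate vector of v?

[v]_D is the unique c with M c = v, where M has columns g1, g2.
System: 0c_1 - 3c_2 = 0, c_1 - c_2 = -3; solving gives c_1 = -3, c_2 = 0.
Check: -3g1 + 0·g2 = <0, -3>.

<-3, 0>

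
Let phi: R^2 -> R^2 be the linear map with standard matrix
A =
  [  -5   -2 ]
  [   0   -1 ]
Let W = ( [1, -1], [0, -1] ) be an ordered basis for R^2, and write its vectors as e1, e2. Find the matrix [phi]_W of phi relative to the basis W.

[[-3, 2], [2, -3]]

Let P have columns e1, e2. Then [phi]_W = P^(-1) A P.
Here det P = -1, so P^(-1) is integer; computing A P first and then P^(-1)(A P) gives [[-3, 2], [2, -3]].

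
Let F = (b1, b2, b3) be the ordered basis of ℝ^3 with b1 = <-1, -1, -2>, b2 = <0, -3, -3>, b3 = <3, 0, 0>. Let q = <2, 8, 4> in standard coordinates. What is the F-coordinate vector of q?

We seek scalars with c_1 b1 + ... + c_3 b3 = q; equivalently solve M c = q where the columns of M are b1, ..., b3.
Solving this 3x3 system gives c = (4, -4, 2).
Check: 4b1 - 4b2 + 2b3 = <2, 8, 4>.

<4, -4, 2>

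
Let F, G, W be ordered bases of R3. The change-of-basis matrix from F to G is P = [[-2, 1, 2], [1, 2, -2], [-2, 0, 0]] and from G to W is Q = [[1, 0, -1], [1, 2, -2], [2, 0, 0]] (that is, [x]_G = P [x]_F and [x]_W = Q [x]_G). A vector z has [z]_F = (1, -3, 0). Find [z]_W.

(-3, -11, -10)

Apply P to get G-coordinates (-5, -5, -2), then Q to get W-coordinates.
The result is [z]_W = (-3, -11, -10).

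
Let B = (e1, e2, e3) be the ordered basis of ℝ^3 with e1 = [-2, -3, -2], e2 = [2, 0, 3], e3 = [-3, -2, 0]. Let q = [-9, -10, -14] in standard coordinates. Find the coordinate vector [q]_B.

[4, -2, -1]

[q]_B is the unique c with M c = q, where M has columns e1, ..., e3.
Row-reducing the augmented matrix [M | q] gives c = (4, -2, -1).
Check: 4e1 - 2e2 - e3 = [-9, -10, -14].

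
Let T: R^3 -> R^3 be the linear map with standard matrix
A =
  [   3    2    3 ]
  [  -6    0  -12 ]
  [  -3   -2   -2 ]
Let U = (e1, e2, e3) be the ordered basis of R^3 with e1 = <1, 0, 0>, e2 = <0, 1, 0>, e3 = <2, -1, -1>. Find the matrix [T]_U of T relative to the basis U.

With P the matrix whose columns are e1, ..., e3, [T]_U = P^(-1) A P.
Column by column: T(e1) = A e1 = <3, -6, -3>; its U-coordinates <-3, -3, 3> give column 1.
Continuing for each basis vector yields [T]_U = [[-3, -2, -3], [-3, 2, 2], [3, 2, 2]].

[[-3, -2, -3], [-3, 2, 2], [3, 2, 2]]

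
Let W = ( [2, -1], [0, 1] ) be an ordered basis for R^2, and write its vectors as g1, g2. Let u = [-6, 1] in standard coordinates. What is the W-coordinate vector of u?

[u]_W is the unique c with M c = u, where M has columns g1, g2.
System: 2c_1 + 0c_2 = -6, -c_1 + c_2 = 1; solving gives c_1 = -3, c_2 = -2.
Check: -3g1 - 2g2 = [-6, 1].

[-3, -2]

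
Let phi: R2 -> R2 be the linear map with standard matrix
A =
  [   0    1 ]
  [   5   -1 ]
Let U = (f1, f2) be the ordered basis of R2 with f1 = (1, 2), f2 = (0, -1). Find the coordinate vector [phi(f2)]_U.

Column 2 of [phi]_U is the U-coordinate vector of phi(f2).
In standard coordinates phi(f2) = A f2 = (-1, 1).
Converting to U: (-1, 1) = -f1 - 3f2, so the coordinate vector is (-1, -3).

(-1, -3)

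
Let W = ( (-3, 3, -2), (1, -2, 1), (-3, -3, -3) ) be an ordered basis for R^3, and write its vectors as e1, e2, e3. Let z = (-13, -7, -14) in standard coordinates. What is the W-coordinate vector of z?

(-1, -4, 4)

[z]_W is the unique c with M c = z, where M has columns e1, ..., e3.
Gaussian elimination on [M | z] yields c = (-1, -4, 4).
Check: -e1 - 4e2 + 4e3 = (-13, -7, -14).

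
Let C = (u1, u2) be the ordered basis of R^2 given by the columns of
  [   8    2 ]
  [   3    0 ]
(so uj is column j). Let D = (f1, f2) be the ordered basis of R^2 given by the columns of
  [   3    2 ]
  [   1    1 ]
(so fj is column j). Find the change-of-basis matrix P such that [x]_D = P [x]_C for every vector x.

[[2, 2], [1, -2]]

Take x = uj: its C-coordinates are the j-th standard unit vector, so P e_j — column j of P — equals [uj]_D.
u1 = 2f1 + f2, giving column 1 = (2, 1); repeating for each j gives P = [[2, 2], [1, -2]].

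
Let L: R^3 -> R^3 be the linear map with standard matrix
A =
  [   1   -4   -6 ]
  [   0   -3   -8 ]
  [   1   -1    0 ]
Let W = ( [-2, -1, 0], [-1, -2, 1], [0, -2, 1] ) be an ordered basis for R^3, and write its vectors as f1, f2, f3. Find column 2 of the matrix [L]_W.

Compute L(f2) = A f2 = [1, -2, 1] in standard coordinates.
Then write this in W-coordinates: solve for y in y_1 f1 + ... + y_3 f3 = [1, -2, 1].
This gives y = [0, -1, 2], which is column 2 of [L]_W.

[0, -1, 2]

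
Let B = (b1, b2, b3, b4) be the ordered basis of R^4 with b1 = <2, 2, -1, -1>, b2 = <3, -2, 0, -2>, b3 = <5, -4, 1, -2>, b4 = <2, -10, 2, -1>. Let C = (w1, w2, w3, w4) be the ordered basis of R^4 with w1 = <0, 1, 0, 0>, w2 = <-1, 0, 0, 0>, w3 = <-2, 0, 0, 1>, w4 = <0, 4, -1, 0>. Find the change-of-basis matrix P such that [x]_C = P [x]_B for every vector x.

Column j of P is [bj]_C, since P maps B-coordinates to C-coordinates.
Expressing b1 in C: b1 = -2w1 + 0·w2 - w3 + w4, so column 1 of P is <-2, 0, -1, 1>.
Doing the same for each bj gives P = [[-2, -2, 0, -2], [0, 1, -1, 0], [-1, -2, -2, -1], [1, 0, -1, -2]].

[[-2, -2, 0, -2], [0, 1, -1, 0], [-1, -2, -2, -1], [1, 0, -1, -2]]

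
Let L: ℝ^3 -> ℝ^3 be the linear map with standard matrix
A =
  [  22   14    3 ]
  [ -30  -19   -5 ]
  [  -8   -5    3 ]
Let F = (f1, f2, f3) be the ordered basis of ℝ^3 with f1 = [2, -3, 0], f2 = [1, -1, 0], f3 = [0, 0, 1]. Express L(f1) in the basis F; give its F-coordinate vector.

[1, 0, -1]

Compute L(f1) = A f1 = [2, -3, -1] in standard coordinates.
Then write this in F-coordinates: solve for y in y_1 f1 + ... + y_3 f3 = [2, -3, -1].
This gives y = [1, 0, -1], which is column 1 of [L]_F.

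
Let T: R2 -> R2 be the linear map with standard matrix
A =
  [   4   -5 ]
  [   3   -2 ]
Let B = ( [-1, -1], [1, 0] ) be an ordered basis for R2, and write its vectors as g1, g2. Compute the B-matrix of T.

With P the matrix whose columns are g1, g2, [T]_B = P^(-1) A P.
Column by column: T(g1) = A g1 = [1, -1]; its B-coordinates [1, 2] give column 1.
Continuing for each basis vector yields [T]_B = [[1, -3], [2, 1]].

[[1, -3], [2, 1]]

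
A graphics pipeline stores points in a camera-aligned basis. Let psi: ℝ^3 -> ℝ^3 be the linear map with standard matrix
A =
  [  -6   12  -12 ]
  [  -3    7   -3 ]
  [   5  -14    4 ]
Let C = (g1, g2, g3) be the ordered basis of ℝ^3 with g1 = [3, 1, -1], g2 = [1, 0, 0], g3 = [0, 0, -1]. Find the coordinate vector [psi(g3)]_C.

Column 3 of [psi]_C is the C-coordinate vector of psi(g3).
In standard coordinates psi(g3) = A g3 = [12, 3, -4].
Converting to C: [12, 3, -4] = 3g1 + 3g2 + g3, so the coordinate vector is [3, 3, 1].

[3, 3, 1]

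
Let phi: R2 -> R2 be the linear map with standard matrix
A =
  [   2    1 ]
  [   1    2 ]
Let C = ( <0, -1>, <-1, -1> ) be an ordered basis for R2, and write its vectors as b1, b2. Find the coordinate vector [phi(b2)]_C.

Column 2 of [phi]_C is the C-coordinate vector of phi(b2).
In standard coordinates phi(b2) = A b2 = <-3, -3>.
Converting to C: <-3, -3> = 0·b1 + 3b2, so the coordinate vector is <0, 3>.

<0, 3>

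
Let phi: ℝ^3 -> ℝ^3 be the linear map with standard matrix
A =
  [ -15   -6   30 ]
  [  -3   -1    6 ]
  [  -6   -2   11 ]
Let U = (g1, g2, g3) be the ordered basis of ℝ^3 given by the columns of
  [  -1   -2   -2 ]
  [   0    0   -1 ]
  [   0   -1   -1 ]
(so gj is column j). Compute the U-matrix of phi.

[[-3, 2, 0], [-3, -1, -2], [-3, 0, -1]]

Let P have columns g1, ..., g3. Then [phi]_U = P^(-1) A P.
Here det P = 1, so P^(-1) is integer; computing A P first and then P^(-1)(A P) gives [[-3, 2, 0], [-3, -1, -2], [-3, 0, -1]].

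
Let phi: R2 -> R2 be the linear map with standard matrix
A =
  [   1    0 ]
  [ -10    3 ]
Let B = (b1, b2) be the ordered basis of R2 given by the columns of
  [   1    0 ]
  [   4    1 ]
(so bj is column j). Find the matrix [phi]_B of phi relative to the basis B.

The j-th column of [phi]_B is [phi(bj)]_B.
phi(b1) = A b1 = (1, 2) = b1 - 2b2, so column 1 is (1, -2).
Repeating for b2 and assembling the columns gives [[1, 0], [-2, 3]].

[[1, 0], [-2, 3]]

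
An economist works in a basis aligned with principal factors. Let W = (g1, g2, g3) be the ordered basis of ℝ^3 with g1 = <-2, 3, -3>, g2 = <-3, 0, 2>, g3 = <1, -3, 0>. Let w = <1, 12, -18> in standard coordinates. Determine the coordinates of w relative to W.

<4, -3, 0>

We seek scalars with c_1 g1 + ... + c_3 g3 = w; equivalently solve M c = w where the columns of M are g1, ..., g3.
Row-reducing the augmented matrix [M | w] gives c = (4, -3, 0).
Check: 4g1 - 3g2 + 0·g3 = <1, 12, -18>.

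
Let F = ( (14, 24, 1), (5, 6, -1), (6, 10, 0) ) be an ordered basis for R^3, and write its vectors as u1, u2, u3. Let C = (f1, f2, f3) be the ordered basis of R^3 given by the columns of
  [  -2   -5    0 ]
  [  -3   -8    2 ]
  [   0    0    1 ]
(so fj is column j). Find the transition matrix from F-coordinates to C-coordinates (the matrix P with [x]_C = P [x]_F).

Let M have columns uj and N have columns fj. Then for every x, N [x]_C = x = M [x]_F, so P = N^(-1) M.
Since det N = 1, N^(-1) has integer entries; multiplying gives P = [[-2, 0, 2], [-2, -1, -2], [1, -1, 0]].

[[-2, 0, 2], [-2, -1, -2], [1, -1, 0]]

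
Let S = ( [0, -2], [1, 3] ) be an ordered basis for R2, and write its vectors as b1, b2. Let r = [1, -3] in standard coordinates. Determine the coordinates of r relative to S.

[3, 1]

[r]_S is the unique c with M c = r, where M has columns b1, b2.
System: 0c_1 + c_2 = 1, -2c_1 + 3c_2 = -3; solving gives c_1 = 3, c_2 = 1.
Check: 3b1 + b2 = [1, -3].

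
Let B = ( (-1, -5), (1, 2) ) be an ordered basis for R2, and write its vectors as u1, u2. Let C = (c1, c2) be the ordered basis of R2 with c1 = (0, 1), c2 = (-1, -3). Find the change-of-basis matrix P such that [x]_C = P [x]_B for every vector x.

Column j of P is [uj]_C, since P maps B-coordinates to C-coordinates.
Expressing u1 in C: u1 = -2c1 + c2, so column 1 of P is (-2, 1).
Doing the same for each uj gives P = [[-2, -1], [1, -1]].

[[-2, -1], [1, -1]]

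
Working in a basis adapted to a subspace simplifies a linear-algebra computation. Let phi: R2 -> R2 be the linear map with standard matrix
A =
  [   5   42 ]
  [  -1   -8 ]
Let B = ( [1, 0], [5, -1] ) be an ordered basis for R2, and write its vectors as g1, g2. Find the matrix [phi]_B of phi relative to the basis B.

Let P have columns g1, g2. Then [phi]_B = P^(-1) A P.
Here det P = -1, so P^(-1) is integer; computing A P first and then P^(-1)(A P) gives [[0, -2], [1, -3]].

[[0, -2], [1, -3]]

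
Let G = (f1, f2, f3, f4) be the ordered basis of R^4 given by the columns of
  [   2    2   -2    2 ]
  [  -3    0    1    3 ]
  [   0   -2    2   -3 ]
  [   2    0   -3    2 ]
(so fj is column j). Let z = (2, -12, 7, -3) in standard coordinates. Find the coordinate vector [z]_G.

(4, 1, 3, -1)

Write z = c_1 f1 + ... + c_4 f4 and solve for the c_i.
Gaussian elimination on [M | z] yields c = (4, 1, 3, -1).
Check: 4f1 + f2 + 3f3 - f4 = (2, -12, 7, -3).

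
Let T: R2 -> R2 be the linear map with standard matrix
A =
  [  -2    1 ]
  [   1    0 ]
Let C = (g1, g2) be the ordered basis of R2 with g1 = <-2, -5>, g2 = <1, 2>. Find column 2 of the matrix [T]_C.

Column 2 of [T]_C is the C-coordinate vector of T(g2).
In standard coordinates T(g2) = A g2 = <0, 1>.
Converting to C: <0, 1> = -g1 - 2g2, so the coordinate vector is <-1, -2>.

<-1, -2>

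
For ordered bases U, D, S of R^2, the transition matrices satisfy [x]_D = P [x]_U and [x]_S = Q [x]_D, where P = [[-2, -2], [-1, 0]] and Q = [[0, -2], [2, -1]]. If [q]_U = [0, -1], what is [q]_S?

First [q]_D = P [q]_U = [2, 0].
Then [q]_S = Q [q]_D = [0, 4].

[0, 4]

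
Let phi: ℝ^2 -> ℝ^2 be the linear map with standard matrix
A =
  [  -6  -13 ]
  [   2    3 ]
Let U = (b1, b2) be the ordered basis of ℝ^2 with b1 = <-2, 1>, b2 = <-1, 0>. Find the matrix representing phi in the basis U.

Let P have columns b1, b2. Then [phi]_U = P^(-1) A P.
Here det P = 1, so P^(-1) is integer; computing A P first and then P^(-1)(A P) gives [[-1, -2], [3, -2]].

[[-1, -2], [3, -2]]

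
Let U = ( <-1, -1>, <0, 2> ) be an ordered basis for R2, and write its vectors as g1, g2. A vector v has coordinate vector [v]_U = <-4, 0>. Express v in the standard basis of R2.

By definition v = -4g1 + 0·g2.
Summing componentwise gives <4, 4>.

<4, 4>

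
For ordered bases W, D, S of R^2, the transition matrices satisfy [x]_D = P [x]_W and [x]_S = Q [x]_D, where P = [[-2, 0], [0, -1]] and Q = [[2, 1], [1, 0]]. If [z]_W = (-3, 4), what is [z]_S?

(8, 6)

Composing the changes, [z]_S = Q P [z]_W.
Q P = [[-4, -1], [-2, 0]]; applying this to (-3, 4) gives (8, 6).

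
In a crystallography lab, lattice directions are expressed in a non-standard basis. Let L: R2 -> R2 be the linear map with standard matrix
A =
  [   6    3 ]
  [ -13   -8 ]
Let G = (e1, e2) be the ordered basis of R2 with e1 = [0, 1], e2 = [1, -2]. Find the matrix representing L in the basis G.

The j-th column of [L]_G is [L(ej)]_G.
L(e1) = A e1 = [3, -8] = -2e1 + 3e2, so column 1 is [-2, 3].
Repeating for e2 and assembling the columns gives [[-2, 3], [3, 0]].

[[-2, 3], [3, 0]]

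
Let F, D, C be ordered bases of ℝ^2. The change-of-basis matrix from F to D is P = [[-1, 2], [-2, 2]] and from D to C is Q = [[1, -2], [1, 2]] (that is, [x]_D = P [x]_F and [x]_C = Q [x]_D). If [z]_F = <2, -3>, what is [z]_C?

<12, -28>

Composing the changes, [z]_C = Q P [z]_F.
Q P = [[3, -2], [-5, 6]]; applying this to <2, -3> gives <12, -28>.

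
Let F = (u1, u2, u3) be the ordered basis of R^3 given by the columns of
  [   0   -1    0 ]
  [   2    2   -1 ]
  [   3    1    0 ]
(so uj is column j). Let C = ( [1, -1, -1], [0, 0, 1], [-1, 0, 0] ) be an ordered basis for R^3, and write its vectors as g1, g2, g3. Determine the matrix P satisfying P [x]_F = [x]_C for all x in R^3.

[[-2, -2, 1], [1, -1, 1], [-2, -1, 1]]

Take x = uj: its F-coordinates are the j-th standard unit vector, so P e_j — column j of P — equals [uj]_C.
u1 = -2g1 + g2 - 2g3, giving column 1 = [-2, 1, -2]; repeating for each j gives P = [[-2, -2, 1], [1, -1, 1], [-2, -1, 1]].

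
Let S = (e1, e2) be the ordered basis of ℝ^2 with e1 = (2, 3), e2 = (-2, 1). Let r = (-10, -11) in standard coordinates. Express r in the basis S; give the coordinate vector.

[r]_S is the unique c with M c = r, where M has columns e1, e2.
System: 2c_1 - 2c_2 = -10, 3c_1 + c_2 = -11; solving gives c_1 = -4, c_2 = 1.
Check: -4e1 + e2 = (-10, -11).

(-4, 1)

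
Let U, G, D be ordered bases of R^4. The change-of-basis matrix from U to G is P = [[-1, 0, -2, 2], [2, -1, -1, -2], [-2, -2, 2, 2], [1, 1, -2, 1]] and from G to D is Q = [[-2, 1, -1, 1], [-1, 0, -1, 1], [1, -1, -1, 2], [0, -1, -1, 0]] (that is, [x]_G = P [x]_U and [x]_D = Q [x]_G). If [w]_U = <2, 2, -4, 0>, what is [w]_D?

<22, 22, 40, 10>

First [w]_G = P [w]_U = <6, 6, -16, 12>.
Then [w]_D = Q [w]_G = <22, 22, 40, 10>.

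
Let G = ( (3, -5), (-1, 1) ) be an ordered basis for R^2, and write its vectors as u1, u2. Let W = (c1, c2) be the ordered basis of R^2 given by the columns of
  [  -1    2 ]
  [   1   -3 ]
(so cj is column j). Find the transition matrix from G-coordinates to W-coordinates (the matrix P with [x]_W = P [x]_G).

Let M have columns uj and N have columns cj. Then for every x, N [x]_W = x = M [x]_G, so P = N^(-1) M.
Since det N = 1, N^(-1) has integer entries; multiplying gives P = [[1, 1], [2, 0]].

[[1, 1], [2, 0]]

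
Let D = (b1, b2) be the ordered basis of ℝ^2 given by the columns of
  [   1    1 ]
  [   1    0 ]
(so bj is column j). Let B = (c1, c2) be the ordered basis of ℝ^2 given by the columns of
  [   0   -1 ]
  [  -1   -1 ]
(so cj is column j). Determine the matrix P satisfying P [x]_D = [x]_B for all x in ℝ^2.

Take x = bj: its D-coordinates are the j-th standard unit vector, so P e_j — column j of P — equals [bj]_B.
b1 = 0·c1 - c2, giving column 1 = [0, -1]; repeating for each j gives P = [[0, 1], [-1, -1]].

[[0, 1], [-1, -1]]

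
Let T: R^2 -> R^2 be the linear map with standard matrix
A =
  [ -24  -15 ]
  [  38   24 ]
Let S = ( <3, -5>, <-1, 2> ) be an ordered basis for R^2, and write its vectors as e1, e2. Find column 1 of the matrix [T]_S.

Compute T(e1) = A e1 = <3, -6> in standard coordinates.
Then write this in S-coordinates: solve for y in y_1 e1 + y_2 e2 = <3, -6>.
This gives y = <0, -3>, which is column 1 of [T]_S.

<0, -3>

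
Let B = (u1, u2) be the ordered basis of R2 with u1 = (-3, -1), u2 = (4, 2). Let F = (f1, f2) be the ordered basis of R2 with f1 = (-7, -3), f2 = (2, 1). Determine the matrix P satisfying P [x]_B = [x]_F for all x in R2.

[[1, 0], [2, 2]]

Take x = uj: its B-coordinates are the j-th standard unit vector, so P e_j — column j of P — equals [uj]_F.
u1 = f1 + 2f2, giving column 1 = (1, 2); repeating for each j gives P = [[1, 0], [2, 2]].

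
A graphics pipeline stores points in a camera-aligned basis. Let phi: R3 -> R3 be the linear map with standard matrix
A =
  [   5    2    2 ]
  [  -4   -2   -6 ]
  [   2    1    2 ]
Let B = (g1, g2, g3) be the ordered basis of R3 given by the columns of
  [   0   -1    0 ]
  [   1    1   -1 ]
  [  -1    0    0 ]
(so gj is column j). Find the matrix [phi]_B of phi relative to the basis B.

[[1, 1, 1], [0, 3, 2], [-3, 2, 1]]

The j-th column of [phi]_B is [phi(gj)]_B.
phi(g1) = A g1 = <0, 4, -1> = g1 + 0·g2 - 3g3, so column 1 is <1, 0, -3>.
Repeating for g2, g3 and assembling the columns gives [[1, 1, 1], [0, 3, 2], [-3, 2, 1]].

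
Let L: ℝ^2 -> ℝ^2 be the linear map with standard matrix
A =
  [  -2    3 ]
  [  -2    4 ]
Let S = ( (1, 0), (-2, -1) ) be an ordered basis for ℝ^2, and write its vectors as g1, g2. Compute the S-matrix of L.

[[2, 1], [2, 0]]

With P the matrix whose columns are g1, g2, [L]_S = P^(-1) A P.
Column by column: L(g1) = A g1 = (-2, -2); its S-coordinates (2, 2) give column 1.
Continuing for each basis vector yields [L]_S = [[2, 1], [2, 0]].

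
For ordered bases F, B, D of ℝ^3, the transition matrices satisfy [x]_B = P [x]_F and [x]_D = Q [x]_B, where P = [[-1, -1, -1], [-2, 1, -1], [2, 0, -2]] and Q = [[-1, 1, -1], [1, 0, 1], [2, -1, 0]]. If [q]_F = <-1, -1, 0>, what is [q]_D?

First [q]_B = P [q]_F = <2, 1, -2>.
Then [q]_D = Q [q]_B = <1, 0, 3>.

<1, 0, 3>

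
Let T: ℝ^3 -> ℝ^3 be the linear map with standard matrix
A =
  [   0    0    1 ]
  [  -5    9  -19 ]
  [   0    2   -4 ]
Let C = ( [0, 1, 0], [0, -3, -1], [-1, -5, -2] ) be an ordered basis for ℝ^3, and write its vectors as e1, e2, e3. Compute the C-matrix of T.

With P the matrix whose columns are e1, ..., e3, [T]_C = P^(-1) A P.
Column by column: T(e1) = A e1 = [0, 9, 2]; its C-coordinates [3, -2, 0] give column 1.
Continuing for each basis vector yields [T]_C = [[3, -3, 2], [-2, 0, -2], [0, 1, 2]].

[[3, -3, 2], [-2, 0, -2], [0, 1, 2]]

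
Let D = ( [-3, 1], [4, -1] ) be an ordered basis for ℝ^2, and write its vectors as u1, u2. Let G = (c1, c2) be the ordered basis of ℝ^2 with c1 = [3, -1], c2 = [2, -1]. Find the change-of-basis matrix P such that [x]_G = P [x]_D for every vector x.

Take x = uj: its D-coordinates are the j-th standard unit vector, so P e_j — column j of P — equals [uj]_G.
u1 = -c1 + 0·c2, giving column 1 = [-1, 0]; repeating for each j gives P = [[-1, 2], [0, -1]].

[[-1, 2], [0, -1]]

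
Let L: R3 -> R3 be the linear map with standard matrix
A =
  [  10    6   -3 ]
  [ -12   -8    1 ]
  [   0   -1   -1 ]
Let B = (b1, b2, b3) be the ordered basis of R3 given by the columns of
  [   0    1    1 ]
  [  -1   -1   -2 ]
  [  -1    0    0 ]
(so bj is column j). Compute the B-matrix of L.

[[-2, -1, -2], [-1, 3, -2], [-2, 1, 0]]

With P the matrix whose columns are b1, ..., b3, [L]_B = P^(-1) A P.
Column by column: L(b1) = A b1 = (-3, 7, 2); its B-coordinates (-2, -1, -2) give column 1.
Continuing for each basis vector yields [L]_B = [[-2, -1, -2], [-1, 3, -2], [-2, 1, 0]].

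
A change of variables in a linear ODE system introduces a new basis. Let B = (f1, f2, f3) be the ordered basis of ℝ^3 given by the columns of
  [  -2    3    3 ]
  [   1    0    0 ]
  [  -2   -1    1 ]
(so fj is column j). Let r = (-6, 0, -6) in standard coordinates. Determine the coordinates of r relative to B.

We seek scalars with c_1 f1 + ... + c_3 f3 = r; equivalently solve M c = r where the columns of M are f1, ..., f3.
Solving this 3x3 system gives c = (0, 2, -4).
Check: 0·f1 + 2f2 - 4f3 = (-6, 0, -6).

(0, 2, -4)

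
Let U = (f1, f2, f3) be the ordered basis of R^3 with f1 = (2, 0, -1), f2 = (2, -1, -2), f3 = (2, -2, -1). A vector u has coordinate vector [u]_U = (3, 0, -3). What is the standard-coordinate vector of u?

(0, 6, 0)

By definition u = 3f1 + 0·f2 - 3f3.
Summing componentwise gives (0, 6, 0).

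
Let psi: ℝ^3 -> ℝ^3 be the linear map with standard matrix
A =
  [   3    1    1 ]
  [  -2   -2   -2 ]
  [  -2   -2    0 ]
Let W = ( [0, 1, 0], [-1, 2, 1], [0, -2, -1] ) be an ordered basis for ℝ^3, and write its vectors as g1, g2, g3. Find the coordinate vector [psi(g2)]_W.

[0, 0, 2]

Column 2 of [psi]_W is the W-coordinate vector of psi(g2).
In standard coordinates psi(g2) = A g2 = [0, -4, -2].
Converting to W: [0, -4, -2] = 0·g1 + 0·g2 + 2g3, so the coordinate vector is [0, 0, 2].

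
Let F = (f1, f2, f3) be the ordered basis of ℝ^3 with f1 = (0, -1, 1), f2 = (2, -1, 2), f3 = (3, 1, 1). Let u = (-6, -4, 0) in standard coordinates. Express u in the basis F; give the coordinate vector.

We seek scalars with c_1 f1 + ... + c_3 f3 = u; equivalently solve M c = u where the columns of M are f1, ..., f3.
Gaussian elimination on [M | u] yields c = (2, 0, -2).
Check: 2f1 + 0·f2 - 2f3 = (-6, -4, 0).

(2, 0, -2)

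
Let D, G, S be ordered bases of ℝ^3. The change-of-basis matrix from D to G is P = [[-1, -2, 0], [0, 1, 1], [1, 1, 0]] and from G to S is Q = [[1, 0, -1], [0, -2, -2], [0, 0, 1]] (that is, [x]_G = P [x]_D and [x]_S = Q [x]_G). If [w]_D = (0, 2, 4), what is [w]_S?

(-6, -16, 2)

Composing the changes, [w]_S = Q P [w]_D.
Q P = [[-2, -3, 0], [-2, -4, -2], [1, 1, 0]]; applying this to (0, 2, 4) gives (-6, -16, 2).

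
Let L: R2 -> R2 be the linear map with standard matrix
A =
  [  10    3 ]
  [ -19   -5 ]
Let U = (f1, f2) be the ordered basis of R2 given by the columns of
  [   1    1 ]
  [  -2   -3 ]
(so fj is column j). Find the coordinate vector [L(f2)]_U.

Column 2 of [L]_U is the U-coordinate vector of L(f2).
In standard coordinates L(f2) = A f2 = [1, -4].
Converting to U: [1, -4] = -f1 + 2f2, so the coordinate vector is [-1, 2].

[-1, 2]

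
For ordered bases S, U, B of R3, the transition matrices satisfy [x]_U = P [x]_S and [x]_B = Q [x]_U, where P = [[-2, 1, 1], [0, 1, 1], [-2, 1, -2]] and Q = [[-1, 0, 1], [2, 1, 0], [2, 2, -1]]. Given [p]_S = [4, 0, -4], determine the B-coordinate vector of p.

[12, -28, -32]

Apply P to get U-coordinates [-12, -4, 0], then Q to get B-coordinates.
The result is [p]_B = [12, -28, -32].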